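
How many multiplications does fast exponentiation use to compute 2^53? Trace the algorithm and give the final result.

Computing 2^53 by squaring (build up from 2^1; each line after the first costs one multiplication):

2^1 = 2
2^2 = (2^1)^2 = 2^2 = 4
2^3 = 2 * 2^2 = 2 * 4 = 8
2^6 = (2^3)^2 = 8^2 = 64
2^12 = (2^6)^2 = 64^2 = 4096
2^13 = 2 * 2^12 = 2 * 4096 = 8192
2^26 = (2^13)^2 = 8192^2 = 67108864
2^52 = (2^26)^2 = 67108864^2 = 4503599627370496
2^53 = 2 * 2^52 = 2 * 4503599627370496 = 9007199254740992

Result: 9007199254740992
Multiplications needed: 8 (8 lines after 2^1)

2^53 = 9007199254740992. Using exponentiation by squaring, this requires 8 multiplications. The key idea: if the exponent is even, square the half-power; if odd, multiply by the base once.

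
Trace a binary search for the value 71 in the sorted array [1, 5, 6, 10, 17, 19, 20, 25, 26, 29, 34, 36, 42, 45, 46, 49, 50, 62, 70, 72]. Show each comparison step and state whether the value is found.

Binary search for 71 in [1, 5, 6, 10, 17, 19, 20, 25, 26, 29, 34, 36, 42, 45, 46, 49, 50, 62, 70, 72]:

lo=0, hi=19, mid=9, arr[mid]=29 -> 29 < 71, search right half
lo=10, hi=19, mid=14, arr[mid]=46 -> 46 < 71, search right half
lo=15, hi=19, mid=17, arr[mid]=62 -> 62 < 71, search right half
lo=18, hi=19, mid=18, arr[mid]=70 -> 70 < 71, search right half
lo=19, hi=19, mid=19, arr[mid]=72 -> 72 > 71, search left half
lo=19 > hi=18, target 71 not found

Binary search determines that 71 is not in the array after 5 comparisons. The search space was exhausted without finding the target.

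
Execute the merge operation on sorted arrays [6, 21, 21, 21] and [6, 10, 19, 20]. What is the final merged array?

Merging process:

Compare 6 vs 6: take 6 from left. Merged: [6]
Compare 21 vs 6: take 6 from right. Merged: [6, 6]
Compare 21 vs 10: take 10 from right. Merged: [6, 6, 10]
Compare 21 vs 19: take 19 from right. Merged: [6, 6, 10, 19]
Compare 21 vs 20: take 20 from right. Merged: [6, 6, 10, 19, 20]
Append remaining from left: [21, 21, 21]. Merged: [6, 6, 10, 19, 20, 21, 21, 21]

Final merged array: [6, 6, 10, 19, 20, 21, 21, 21]
Total comparisons: 5

The merged array is [6, 6, 10, 19, 20, 21, 21, 21], requiring 5 comparisons. The merge step runs in O(n) time where n is the total number of elements.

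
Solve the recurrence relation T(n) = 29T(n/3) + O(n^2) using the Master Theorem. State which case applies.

Master Theorem for T(n) = 29T(n/3) + O(n^2):

a = 29, b = 3, c = 2
log_b(a) = log_3(29) = 3.0650

Case 1: c = 2 < log_3(29) = 3.0650
T(n) = O(n^(log_3 29))

For T(n) = 29T(n/3) + O(n^2): log_3(29) = 3.0650. This is Case 1 of the Master Theorem (c < log_b(a), work dominated by leaves), giving O(n^(log_3 29)).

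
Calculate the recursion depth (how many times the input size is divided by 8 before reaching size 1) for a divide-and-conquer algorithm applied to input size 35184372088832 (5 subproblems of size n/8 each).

For divide and conquer with division factor 8:

Problem sizes at each level:
Level 0: 35184372088832
Level 1: 4398046511104
Level 2: 549755813888
Level 3: 68719476736
Level 4: 8589934592
Level 5: 1073741824
Level 6: 134217728
Level 7: 16777216
Level 8: 2097152
Level 9: 262144
Level 10: 32768
Level 11: 4096
Level 12: 512
Level 13: 64
Level 14: 8
Level 15: 1

The root is level 0 and the size-1 base case is level 15 (the tree spans levels 0 through 15, i.e. 16 levels counting the root), so the depth is the number of divisions: log_8(35184372088832) = 15

The recursion tree depth is log_8(35184372088832) = 15. At each level, the problem size is divided by 8, so it takes 15 divisions to reduce to a base case of size 1. The algorithm makes 5 recursive calls at each level.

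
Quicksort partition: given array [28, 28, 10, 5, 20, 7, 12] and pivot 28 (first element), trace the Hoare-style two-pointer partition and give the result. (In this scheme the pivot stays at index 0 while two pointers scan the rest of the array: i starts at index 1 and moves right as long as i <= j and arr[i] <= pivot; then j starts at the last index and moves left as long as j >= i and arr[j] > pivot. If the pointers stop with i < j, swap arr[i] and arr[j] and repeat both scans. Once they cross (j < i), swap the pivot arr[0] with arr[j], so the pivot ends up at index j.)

Hoare-style two-pointer partition with pivot = 28:

Initial array: [28, 28, 10, 5, 20, 7, 12]

Pointers start at i = 1, j = 6.
i ends at 7, j ends at 6: the pointers have crossed (j < i), so scanning stops.

Swap pivot arr[0] with arr[6] to place pivot at position 6: [12, 28, 10, 5, 20, 7, 28]
Pivot position: 6

After partitioning with pivot 28, the array becomes [12, 28, 10, 5, 20, 7, 28]. The pivot is placed at index 6. All elements to the left of the pivot are <= 28, and all elements to the right are > 28.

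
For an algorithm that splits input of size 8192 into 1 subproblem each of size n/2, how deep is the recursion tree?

For divide and conquer with division factor 2:

Problem sizes at each level:
Level 0: 8192
Level 1: 4096
Level 2: 2048
Level 3: 1024
Level 4: 512
Level 5: 256
Level 6: 128
Level 7: 64
Level 8: 32
Level 9: 16
Level 10: 8
Level 11: 4
Level 12: 2
Level 13: 1

The root is level 0 and the size-1 base case is level 13 (the tree spans levels 0 through 13, i.e. 14 levels counting the root), so the depth is the number of divisions: log_2(8192) = 13

The recursion tree depth is log_2(8192) = 13. At each level, the problem size is divided by 2, so it takes 13 divisions to reduce to a base case of size 1. The algorithm makes 1 recursive call at each level.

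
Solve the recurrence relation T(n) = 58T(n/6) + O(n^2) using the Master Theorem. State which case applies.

Master Theorem for T(n) = 58T(n/6) + O(n^2):

a = 58, b = 6, c = 2
log_b(a) = log_6(58) = 2.2662

Case 1: c = 2 < log_6(58) = 2.2662
T(n) = O(n^(log_6 58))

For T(n) = 58T(n/6) + O(n^2): log_6(58) = 2.2662. This is Case 1 of the Master Theorem (c < log_b(a), work dominated by leaves), giving O(n^(log_6 58)).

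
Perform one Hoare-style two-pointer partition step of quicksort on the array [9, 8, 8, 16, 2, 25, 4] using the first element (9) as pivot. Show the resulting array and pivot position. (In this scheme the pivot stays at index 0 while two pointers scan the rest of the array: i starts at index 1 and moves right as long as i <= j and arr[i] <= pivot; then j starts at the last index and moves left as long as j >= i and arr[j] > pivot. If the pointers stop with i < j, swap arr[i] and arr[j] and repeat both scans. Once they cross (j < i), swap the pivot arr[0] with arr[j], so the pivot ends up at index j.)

Hoare-style two-pointer partition with pivot = 9:

Initial array: [9, 8, 8, 16, 2, 25, 4]

Pointers start at i = 1, j = 6.
i stops at index 3 (arr[3]=16 > 9), j stops at index 6 (arr[6]=4 <= 9): swap arr[3] and arr[6], array becomes [9, 8, 8, 4, 2, 25, 16]
i ends at 5, j ends at 4: the pointers have crossed (j < i), so scanning stops.

Swap pivot arr[0] with arr[4] to place pivot at position 4: [2, 8, 8, 4, 9, 25, 16]
Pivot position: 4

After partitioning with pivot 9, the array becomes [2, 8, 8, 4, 9, 25, 16]. The pivot is placed at index 4. All elements to the left of the pivot are <= 9, and all elements to the right are > 9.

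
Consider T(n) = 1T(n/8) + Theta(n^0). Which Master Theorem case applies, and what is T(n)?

Master Theorem for T(n) = 1T(n/8) + O(n^0):

a = 1, b = 8, c = 0
log_b(a) = log_8(1) = 0.0000

Case 2: c = 0 = log_8(1) = 0.0000
T(n) = O(n^0 log n) = O(log n)

For T(n) = 1T(n/8) + O(n^0): log_8(1) = 0.0000. This is Case 2 of the Master Theorem (c = log_b(a), equal work at all levels), giving O(log n).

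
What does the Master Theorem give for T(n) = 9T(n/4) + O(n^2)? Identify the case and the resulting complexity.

Master Theorem for T(n) = 9T(n/4) + O(n^2):

a = 9, b = 4, c = 2
log_b(a) = log_4(9) = 1.5850

Case 3: c = 2 > log_4(9) = 1.5850
T(n) = O(n^2) = O(n^2)

For T(n) = 9T(n/4) + O(n^2): log_4(9) = 1.5850. This is Case 3 of the Master Theorem (c > log_b(a), work dominated by root), giving O(n^2).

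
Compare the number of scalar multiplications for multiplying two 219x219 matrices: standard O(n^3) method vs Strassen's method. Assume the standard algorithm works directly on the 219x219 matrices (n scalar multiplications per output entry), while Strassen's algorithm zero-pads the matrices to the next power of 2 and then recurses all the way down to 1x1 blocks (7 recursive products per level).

Matrix multiplication for 219x219 matrices:

Strassen's algorithm requires power-of-2 dimensions. Pad 219x219 to 256x256 (next power of 2).

Standard algorithm: 219^3 = 10503459 multiplications
Strassen's algorithm: 7^(log2(256)) = 7^8 = 5764801 multiplications
Savings: 10503459 - 5764801 = 4738658 multiplications

Standard: 10503459 multiplications (219^3). Strassen: 5764801 multiplications (7^8, after padding to 256x256). Strassen reduces 8 recursive multiplications to 7 at each level.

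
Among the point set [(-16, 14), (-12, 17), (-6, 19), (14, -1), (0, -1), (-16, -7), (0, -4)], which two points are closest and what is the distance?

Computing all pairwise distances among 7 points:

d((-16, 14), (-12, 17)) = 5.0
d((-16, 14), (-6, 19)) = 11.1803
d((-16, 14), (14, -1)) = 33.541
d((-16, 14), (0, -1)) = 21.9317
d((-16, 14), (-16, -7)) = 21.0
d((-16, 14), (0, -4)) = 24.0832
d((-12, 17), (-6, 19)) = 6.3246
d((-12, 17), (14, -1)) = 31.6228
d((-12, 17), (0, -1)) = 21.6333
d((-12, 17), (-16, -7)) = 24.3311
d((-12, 17), (0, -4)) = 24.1868
d((-6, 19), (14, -1)) = 28.2843
d((-6, 19), (0, -1)) = 20.8806
d((-6, 19), (-16, -7)) = 27.8568
d((-6, 19), (0, -4)) = 23.7697
d((14, -1), (0, -1)) = 14.0
d((14, -1), (-16, -7)) = 30.5941
d((14, -1), (0, -4)) = 14.3178
d((0, -1), (-16, -7)) = 17.088
d((0, -1), (0, -4)) = 3.0 <-- minimum
d((-16, -7), (0, -4)) = 16.2788

Closest pair: (0, -1) and (0, -4) with distance 3.0

The closest pair is (0, -1) and (0, -4) with Euclidean distance 3.0. For 7 points, brute-force pairwise comparison is shown above. For large n, the divide-and-conquer algorithm (sort by x, recurse on halves, check the dividing strip) achieves O(n log n).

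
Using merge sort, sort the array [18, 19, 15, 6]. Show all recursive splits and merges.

Merge sort trace:

Split: [18, 19, 15, 6] -> [18, 19] and [15, 6]
  Split: [18, 19] -> [18] and [19]
  Merge: [18] + [19] -> [18, 19]
  Split: [15, 6] -> [15] and [6]
  Merge: [15] + [6] -> [6, 15]
Merge: [18, 19] + [6, 15] -> [6, 15, 18, 19]

Final sorted array: [6, 15, 18, 19]

The merge sort proceeds by recursively splitting the array and merging sorted halves.
After all merges, the sorted array is [6, 15, 18, 19].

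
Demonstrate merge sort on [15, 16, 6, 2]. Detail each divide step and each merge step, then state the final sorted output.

Merge sort trace:

Split: [15, 16, 6, 2] -> [15, 16] and [6, 2]
  Split: [15, 16] -> [15] and [16]
  Merge: [15] + [16] -> [15, 16]
  Split: [6, 2] -> [6] and [2]
  Merge: [6] + [2] -> [2, 6]
Merge: [15, 16] + [2, 6] -> [2, 6, 15, 16]

Final sorted array: [2, 6, 15, 16]

The merge sort proceeds by recursively splitting the array and merging sorted halves.
After all merges, the sorted array is [2, 6, 15, 16].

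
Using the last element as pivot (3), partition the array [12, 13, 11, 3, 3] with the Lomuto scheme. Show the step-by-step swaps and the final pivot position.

Lomuto partition with pivot = 3:

Initial array: [12, 13, 11, 3, 3]

arr[0]=12 > 3: no swap
arr[1]=13 > 3: no swap
arr[2]=11 > 3: no swap
arr[3]=3 <= 3: swap with position 0, array becomes [3, 13, 11, 12, 3]

Place pivot at position 1: [3, 3, 11, 12, 13]
Pivot position: 1

After partitioning with pivot 3, the array becomes [3, 3, 11, 12, 13]. The pivot is placed at index 1. All elements to the left of the pivot are <= 3, and all elements to the right are > 3.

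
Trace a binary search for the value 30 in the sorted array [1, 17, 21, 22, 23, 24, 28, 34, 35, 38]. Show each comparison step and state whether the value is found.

Binary search for 30 in [1, 17, 21, 22, 23, 24, 28, 34, 35, 38]:

lo=0, hi=9, mid=4, arr[mid]=23 -> 23 < 30, search right half
lo=5, hi=9, mid=7, arr[mid]=34 -> 34 > 30, search left half
lo=5, hi=6, mid=5, arr[mid]=24 -> 24 < 30, search right half
lo=6, hi=6, mid=6, arr[mid]=28 -> 28 < 30, search right half
lo=7 > hi=6, target 30 not found

Binary search determines that 30 is not in the array after 4 comparisons. The search space was exhausted without finding the target.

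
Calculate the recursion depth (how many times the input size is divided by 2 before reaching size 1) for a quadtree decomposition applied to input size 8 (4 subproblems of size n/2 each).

For divide and conquer with division factor 2:

Problem sizes at each level:
Level 0: 8
Level 1: 4
Level 2: 2
Level 3: 1

The root is level 0 and the size-1 base case is level 3 (the tree spans levels 0 through 3, i.e. 4 levels counting the root), so the depth is the number of divisions: log_2(8) = 3

The recursion tree depth is log_2(8) = 3. At each level, the problem size is divided by 2, so it takes 3 divisions to reduce to a base case of size 1. The algorithm makes 4 recursive calls at each level.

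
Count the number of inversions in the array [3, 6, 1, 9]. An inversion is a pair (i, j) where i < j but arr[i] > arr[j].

Finding inversions in [3, 6, 1, 9]:

(0, 2): arr[0]=3 > arr[2]=1
(1, 2): arr[1]=6 > arr[2]=1

Total inversions: 2

The array has 2 inversion(s): (0,2), (1,2). Each pair (i,j) satisfies i < j and arr[i] > arr[j].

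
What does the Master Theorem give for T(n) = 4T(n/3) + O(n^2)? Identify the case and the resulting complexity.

Master Theorem for T(n) = 4T(n/3) + O(n^2):

a = 4, b = 3, c = 2
log_b(a) = log_3(4) = 1.2619

Case 3: c = 2 > log_3(4) = 1.2619
T(n) = O(n^2) = O(n^2)

For T(n) = 4T(n/3) + O(n^2): log_3(4) = 1.2619. This is Case 3 of the Master Theorem (c > log_b(a), work dominated by root), giving O(n^2).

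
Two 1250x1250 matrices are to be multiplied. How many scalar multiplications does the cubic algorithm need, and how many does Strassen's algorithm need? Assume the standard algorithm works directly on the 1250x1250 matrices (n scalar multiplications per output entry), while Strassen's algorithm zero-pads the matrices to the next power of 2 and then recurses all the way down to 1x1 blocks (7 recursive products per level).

Matrix multiplication for 1250x1250 matrices:

Strassen's algorithm requires power-of-2 dimensions. Pad 1250x1250 to 2048x2048 (next power of 2).

Standard algorithm: 1250^3 = 1953125000 multiplications
Strassen's algorithm: 7^(log2(2048)) = 7^11 = 1977326743 multiplications
Difference: 1953125000 - 1977326743 = -24201743 (Strassen uses MORE here due to padding overhead — for small or just-over-power-of-2 n, padding can outweigh the per-level savings)

Standard: 1953125000 multiplications (1250^3). Strassen: 1977326743 multiplications (7^11, after padding to 2048x2048). Strassen reduces 8 recursive multiplications to 7 at each level.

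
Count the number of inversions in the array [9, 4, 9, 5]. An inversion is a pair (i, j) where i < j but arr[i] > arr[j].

Finding inversions in [9, 4, 9, 5]:

(0, 1): arr[0]=9 > arr[1]=4
(0, 3): arr[0]=9 > arr[3]=5
(2, 3): arr[2]=9 > arr[3]=5

Total inversions: 3

The array has 3 inversion(s): (0,1), (0,3), (2,3). Each pair (i,j) satisfies i < j and arr[i] > arr[j].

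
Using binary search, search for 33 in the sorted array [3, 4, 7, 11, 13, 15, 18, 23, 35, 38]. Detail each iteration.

Binary search for 33 in [3, 4, 7, 11, 13, 15, 18, 23, 35, 38]:

lo=0, hi=9, mid=4, arr[mid]=13 -> 13 < 33, search right half
lo=5, hi=9, mid=7, arr[mid]=23 -> 23 < 33, search right half
lo=8, hi=9, mid=8, arr[mid]=35 -> 35 > 33, search left half
lo=8 > hi=7, target 33 not found

Binary search determines that 33 is not in the array after 3 comparisons. The search space was exhausted without finding the target.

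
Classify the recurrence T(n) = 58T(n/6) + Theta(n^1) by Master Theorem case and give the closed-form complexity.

Master Theorem for T(n) = 58T(n/6) + O(n^1):

a = 58, b = 6, c = 1
log_b(a) = log_6(58) = 2.2662

Case 1: c = 1 < log_6(58) = 2.2662
T(n) = O(n^(log_6 58))

For T(n) = 58T(n/6) + O(n^1): log_6(58) = 2.2662. This is Case 1 of the Master Theorem (c < log_b(a), work dominated by leaves), giving O(n^(log_6 58)).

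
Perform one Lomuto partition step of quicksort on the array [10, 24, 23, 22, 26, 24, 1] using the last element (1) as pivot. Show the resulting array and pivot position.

Lomuto partition with pivot = 1:

Initial array: [10, 24, 23, 22, 26, 24, 1]

arr[0]=10 > 1: no swap
arr[1]=24 > 1: no swap
arr[2]=23 > 1: no swap
arr[3]=22 > 1: no swap
arr[4]=26 > 1: no swap
arr[5]=24 > 1: no swap

Place pivot at position 0: [1, 24, 23, 22, 26, 24, 10]
Pivot position: 0

After partitioning with pivot 1, the array becomes [1, 24, 23, 22, 26, 24, 10]. The pivot is placed at index 0. All elements to the left of the pivot are <= 1, and all elements to the right are > 1.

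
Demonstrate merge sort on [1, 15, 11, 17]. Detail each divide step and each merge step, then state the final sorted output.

Merge sort trace:

Split: [1, 15, 11, 17] -> [1, 15] and [11, 17]
  Split: [1, 15] -> [1] and [15]
  Merge: [1] + [15] -> [1, 15]
  Split: [11, 17] -> [11] and [17]
  Merge: [11] + [17] -> [11, 17]
Merge: [1, 15] + [11, 17] -> [1, 11, 15, 17]

Final sorted array: [1, 11, 15, 17]

The merge sort proceeds by recursively splitting the array and merging sorted halves.
After all merges, the sorted array is [1, 11, 15, 17].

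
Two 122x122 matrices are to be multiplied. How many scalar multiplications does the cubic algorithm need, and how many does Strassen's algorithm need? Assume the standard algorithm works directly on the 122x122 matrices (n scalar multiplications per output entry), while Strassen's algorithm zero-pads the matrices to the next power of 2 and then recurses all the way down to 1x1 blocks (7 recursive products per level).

Matrix multiplication for 122x122 matrices:

Strassen's algorithm requires power-of-2 dimensions. Pad 122x122 to 128x128 (next power of 2).

Standard algorithm: 122^3 = 1815848 multiplications
Strassen's algorithm: 7^(log2(128)) = 7^7 = 823543 multiplications
Savings: 1815848 - 823543 = 992305 multiplications

Standard: 1815848 multiplications (122^3). Strassen: 823543 multiplications (7^7, after padding to 128x128). Strassen reduces 8 recursive multiplications to 7 at each level.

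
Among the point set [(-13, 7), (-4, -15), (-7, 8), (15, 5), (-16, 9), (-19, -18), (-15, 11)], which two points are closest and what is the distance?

Computing all pairwise distances among 7 points:

d((-13, 7), (-4, -15)) = 23.7697
d((-13, 7), (-7, 8)) = 6.0828
d((-13, 7), (15, 5)) = 28.0713
d((-13, 7), (-16, 9)) = 3.6056
d((-13, 7), (-19, -18)) = 25.7099
d((-13, 7), (-15, 11)) = 4.4721
d((-4, -15), (-7, 8)) = 23.1948
d((-4, -15), (15, 5)) = 27.5862
d((-4, -15), (-16, 9)) = 26.8328
d((-4, -15), (-19, -18)) = 15.2971
d((-4, -15), (-15, 11)) = 28.2312
d((-7, 8), (15, 5)) = 22.2036
d((-7, 8), (-16, 9)) = 9.0554
d((-7, 8), (-19, -18)) = 28.6356
d((-7, 8), (-15, 11)) = 8.544
d((15, 5), (-16, 9)) = 31.257
d((15, 5), (-19, -18)) = 41.0488
d((15, 5), (-15, 11)) = 30.5941
d((-16, 9), (-19, -18)) = 27.1662
d((-16, 9), (-15, 11)) = 2.2361 <-- minimum
d((-19, -18), (-15, 11)) = 29.2746

Closest pair: (-16, 9) and (-15, 11) with distance 2.2361

The closest pair is (-16, 9) and (-15, 11) with Euclidean distance 2.2361. For 7 points, brute-force pairwise comparison is shown above. For large n, the divide-and-conquer algorithm (sort by x, recurse on halves, check the dividing strip) achieves O(n log n).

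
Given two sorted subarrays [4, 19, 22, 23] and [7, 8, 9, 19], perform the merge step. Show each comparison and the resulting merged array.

Merging process:

Compare 4 vs 7: take 4 from left. Merged: [4]
Compare 19 vs 7: take 7 from right. Merged: [4, 7]
Compare 19 vs 8: take 8 from right. Merged: [4, 7, 8]
Compare 19 vs 9: take 9 from right. Merged: [4, 7, 8, 9]
Compare 19 vs 19: take 19 from left. Merged: [4, 7, 8, 9, 19]
Compare 22 vs 19: take 19 from right. Merged: [4, 7, 8, 9, 19, 19]
Append remaining from left: [22, 23]. Merged: [4, 7, 8, 9, 19, 19, 22, 23]

Final merged array: [4, 7, 8, 9, 19, 19, 22, 23]
Total comparisons: 6

The merged array is [4, 7, 8, 9, 19, 19, 22, 23], requiring 6 comparisons. The merge step runs in O(n) time where n is the total number of elements.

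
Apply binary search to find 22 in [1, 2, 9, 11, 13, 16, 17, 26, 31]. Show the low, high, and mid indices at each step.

Binary search for 22 in [1, 2, 9, 11, 13, 16, 17, 26, 31]:

lo=0, hi=8, mid=4, arr[mid]=13 -> 13 < 22, search right half
lo=5, hi=8, mid=6, arr[mid]=17 -> 17 < 22, search right half
lo=7, hi=8, mid=7, arr[mid]=26 -> 26 > 22, search left half
lo=7 > hi=6, target 22 not found

Binary search determines that 22 is not in the array after 3 comparisons. The search space was exhausted without finding the target.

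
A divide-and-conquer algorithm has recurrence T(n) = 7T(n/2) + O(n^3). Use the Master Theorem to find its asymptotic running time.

Master Theorem for T(n) = 7T(n/2) + O(n^3):

a = 7, b = 2, c = 3
log_b(a) = log_2(7) = 2.8074

Case 3: c = 3 > log_2(7) = 2.8074
T(n) = O(n^3) = O(n^3)

For T(n) = 7T(n/2) + O(n^3): log_2(7) = 2.8074. This is Case 3 of the Master Theorem (c > log_b(a), work dominated by root), giving O(n^3).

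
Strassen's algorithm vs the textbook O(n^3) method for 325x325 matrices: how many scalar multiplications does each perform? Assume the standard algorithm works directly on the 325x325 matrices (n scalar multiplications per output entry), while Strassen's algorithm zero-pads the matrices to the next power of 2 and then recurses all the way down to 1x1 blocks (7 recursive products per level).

Matrix multiplication for 325x325 matrices:

Strassen's algorithm requires power-of-2 dimensions. Pad 325x325 to 512x512 (next power of 2).

Standard algorithm: 325^3 = 34328125 multiplications
Strassen's algorithm: 7^(log2(512)) = 7^9 = 40353607 multiplications
Difference: 34328125 - 40353607 = -6025482 (Strassen uses MORE here due to padding overhead — for small or just-over-power-of-2 n, padding can outweigh the per-level savings)

Standard: 34328125 multiplications (325^3). Strassen: 40353607 multiplications (7^9, after padding to 512x512). Strassen reduces 8 recursive multiplications to 7 at each level.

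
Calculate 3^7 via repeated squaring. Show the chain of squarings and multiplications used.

Computing 3^7 by squaring (build up from 3^1; each line after the first costs one multiplication):

3^1 = 3
3^2 = (3^1)^2 = 3^2 = 9
3^3 = 3 * 3^2 = 3 * 9 = 27
3^6 = (3^3)^2 = 27^2 = 729
3^7 = 3 * 3^6 = 3 * 729 = 2187

Result: 2187
Multiplications needed: 4 (4 lines after 3^1)

3^7 = 2187. Using exponentiation by squaring, this requires 4 multiplications. The key idea: if the exponent is even, square the half-power; if odd, multiply by the base once.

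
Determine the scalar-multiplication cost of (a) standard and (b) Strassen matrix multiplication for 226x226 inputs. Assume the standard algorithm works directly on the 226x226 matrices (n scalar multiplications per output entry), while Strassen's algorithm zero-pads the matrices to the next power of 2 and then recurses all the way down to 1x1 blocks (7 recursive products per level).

Matrix multiplication for 226x226 matrices:

Strassen's algorithm requires power-of-2 dimensions. Pad 226x226 to 256x256 (next power of 2).

Standard algorithm: 226^3 = 11543176 multiplications
Strassen's algorithm: 7^(log2(256)) = 7^8 = 5764801 multiplications
Savings: 11543176 - 5764801 = 5778375 multiplications

Standard: 11543176 multiplications (226^3). Strassen: 5764801 multiplications (7^8, after padding to 256x256). Strassen reduces 8 recursive multiplications to 7 at each level.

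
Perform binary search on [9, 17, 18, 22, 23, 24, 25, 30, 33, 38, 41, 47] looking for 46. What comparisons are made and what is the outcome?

Binary search for 46 in [9, 17, 18, 22, 23, 24, 25, 30, 33, 38, 41, 47]:

lo=0, hi=11, mid=5, arr[mid]=24 -> 24 < 46, search right half
lo=6, hi=11, mid=8, arr[mid]=33 -> 33 < 46, search right half
lo=9, hi=11, mid=10, arr[mid]=41 -> 41 < 46, search right half
lo=11, hi=11, mid=11, arr[mid]=47 -> 47 > 46, search left half
lo=11 > hi=10, target 46 not found

Binary search determines that 46 is not in the array after 4 comparisons. The search space was exhausted without finding the target.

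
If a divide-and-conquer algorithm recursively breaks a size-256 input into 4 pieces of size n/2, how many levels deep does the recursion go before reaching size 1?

For divide and conquer with division factor 2:

Problem sizes at each level:
Level 0: 256
Level 1: 128
Level 2: 64
Level 3: 32
Level 4: 16
Level 5: 8
Level 6: 4
Level 7: 2
Level 8: 1

The root is level 0 and the size-1 base case is level 8 (the tree spans levels 0 through 8, i.e. 9 levels counting the root), so the depth is the number of divisions: log_2(256) = 8

The recursion tree depth is log_2(256) = 8. At each level, the problem size is divided by 2, so it takes 8 divisions to reduce to a base case of size 1. The algorithm makes 4 recursive calls at each level.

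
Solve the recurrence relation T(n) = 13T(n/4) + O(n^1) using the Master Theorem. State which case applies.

Master Theorem for T(n) = 13T(n/4) + O(n^1):

a = 13, b = 4, c = 1
log_b(a) = log_4(13) = 1.8502

Case 1: c = 1 < log_4(13) = 1.8502
T(n) = O(n^(log_4 13))

For T(n) = 13T(n/4) + O(n^1): log_4(13) = 1.8502. This is Case 1 of the Master Theorem (c < log_b(a), work dominated by leaves), giving O(n^(log_4 13)).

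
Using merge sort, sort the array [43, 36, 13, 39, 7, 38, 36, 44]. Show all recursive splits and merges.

Merge sort trace:

Split: [43, 36, 13, 39, 7, 38, 36, 44] -> [43, 36, 13, 39] and [7, 38, 36, 44]
  Split: [43, 36, 13, 39] -> [43, 36] and [13, 39]
    Split: [43, 36] -> [43] and [36]
    Merge: [43] + [36] -> [36, 43]
    Split: [13, 39] -> [13] and [39]
    Merge: [13] + [39] -> [13, 39]
  Merge: [36, 43] + [13, 39] -> [13, 36, 39, 43]
  Split: [7, 38, 36, 44] -> [7, 38] and [36, 44]
    Split: [7, 38] -> [7] and [38]
    Merge: [7] + [38] -> [7, 38]
    Split: [36, 44] -> [36] and [44]
    Merge: [36] + [44] -> [36, 44]
  Merge: [7, 38] + [36, 44] -> [7, 36, 38, 44]
Merge: [13, 36, 39, 43] + [7, 36, 38, 44] -> [7, 13, 36, 36, 38, 39, 43, 44]

Final sorted array: [7, 13, 36, 36, 38, 39, 43, 44]

The merge sort proceeds by recursively splitting the array and merging sorted halves.
After all merges, the sorted array is [7, 13, 36, 36, 38, 39, 43, 44].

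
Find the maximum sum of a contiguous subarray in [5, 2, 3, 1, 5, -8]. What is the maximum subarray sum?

Using Kadane's algorithm on [5, 2, 3, 1, 5, -8]:

Scanning through the array:
Position 1 (value 2): max_ending_here = 7, max_so_far = 7
Position 2 (value 3): max_ending_here = 10, max_so_far = 10
Position 3 (value 1): max_ending_here = 11, max_so_far = 11
Position 4 (value 5): max_ending_here = 16, max_so_far = 16
Position 5 (value -8): max_ending_here = 8, max_so_far = 16

Maximum subarray: [5, 2, 3, 1, 5]
Maximum sum: 16

The maximum subarray is [5, 2, 3, 1, 5] with sum 16. This subarray runs from index 0 to index 4.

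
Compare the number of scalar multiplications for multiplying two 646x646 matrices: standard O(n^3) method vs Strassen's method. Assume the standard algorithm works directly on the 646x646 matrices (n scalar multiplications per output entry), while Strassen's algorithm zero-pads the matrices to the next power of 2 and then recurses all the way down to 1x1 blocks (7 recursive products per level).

Matrix multiplication for 646x646 matrices:

Strassen's algorithm requires power-of-2 dimensions. Pad 646x646 to 1024x1024 (next power of 2).

Standard algorithm: 646^3 = 269586136 multiplications
Strassen's algorithm: 7^(log2(1024)) = 7^10 = 282475249 multiplications
Difference: 269586136 - 282475249 = -12889113 (Strassen uses MORE here due to padding overhead — for small or just-over-power-of-2 n, padding can outweigh the per-level savings)

Standard: 269586136 multiplications (646^3). Strassen: 282475249 multiplications (7^10, after padding to 1024x1024). Strassen reduces 8 recursive multiplications to 7 at each level.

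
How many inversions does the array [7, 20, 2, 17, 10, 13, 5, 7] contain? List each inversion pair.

Finding inversions in [7, 20, 2, 17, 10, 13, 5, 7]:

(0, 2): arr[0]=7 > arr[2]=2
(0, 6): arr[0]=7 > arr[6]=5
(1, 2): arr[1]=20 > arr[2]=2
(1, 3): arr[1]=20 > arr[3]=17
(1, 4): arr[1]=20 > arr[4]=10
(1, 5): arr[1]=20 > arr[5]=13
(1, 6): arr[1]=20 > arr[6]=5
(1, 7): arr[1]=20 > arr[7]=7
(3, 4): arr[3]=17 > arr[4]=10
(3, 5): arr[3]=17 > arr[5]=13
(3, 6): arr[3]=17 > arr[6]=5
(3, 7): arr[3]=17 > arr[7]=7
(4, 6): arr[4]=10 > arr[6]=5
(4, 7): arr[4]=10 > arr[7]=7
(5, 6): arr[5]=13 > arr[6]=5
(5, 7): arr[5]=13 > arr[7]=7

Total inversions: 16

The array has 16 inversion(s): (0,2), (0,6), (1,2), (1,3), (1,4), (1,5), (1,6), (1,7), (3,4), (3,5), (3,6), (3,7), (4,6), (4,7), (5,6), (5,7). Each pair (i,j) satisfies i < j and arr[i] > arr[j].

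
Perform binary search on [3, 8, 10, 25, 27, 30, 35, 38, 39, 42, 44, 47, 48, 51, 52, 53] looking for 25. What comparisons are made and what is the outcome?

Binary search for 25 in [3, 8, 10, 25, 27, 30, 35, 38, 39, 42, 44, 47, 48, 51, 52, 53]:

lo=0, hi=15, mid=7, arr[mid]=38 -> 38 > 25, search left half
lo=0, hi=6, mid=3, arr[mid]=25 -> Found target at index 3!

Binary search finds 25 at index 3 after 2 comparisons. The search repeatedly halves the search space by comparing with the middle element.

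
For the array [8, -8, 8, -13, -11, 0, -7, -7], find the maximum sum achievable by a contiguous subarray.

Using Kadane's algorithm on [8, -8, 8, -13, -11, 0, -7, -7]:

Scanning through the array:
Position 1 (value -8): max_ending_here = 0, max_so_far = 8
Position 2 (value 8): max_ending_here = 8, max_so_far = 8
Position 3 (value -13): max_ending_here = -5, max_so_far = 8
Position 4 (value -11): max_ending_here = -11, max_so_far = 8
Position 5 (value 0): max_ending_here = 0, max_so_far = 8
Position 6 (value -7): max_ending_here = -7, max_so_far = 8
Position 7 (value -7): max_ending_here = -7, max_so_far = 8

Maximum subarray: [8]
Maximum sum: 8

The maximum subarray is [8] with sum 8. This subarray runs from index 0 to index 0.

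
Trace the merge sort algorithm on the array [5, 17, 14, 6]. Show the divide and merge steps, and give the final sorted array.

Merge sort trace:

Split: [5, 17, 14, 6] -> [5, 17] and [14, 6]
  Split: [5, 17] -> [5] and [17]
  Merge: [5] + [17] -> [5, 17]
  Split: [14, 6] -> [14] and [6]
  Merge: [14] + [6] -> [6, 14]
Merge: [5, 17] + [6, 14] -> [5, 6, 14, 17]

Final sorted array: [5, 6, 14, 17]

The merge sort proceeds by recursively splitting the array and merging sorted halves.
After all merges, the sorted array is [5, 6, 14, 17].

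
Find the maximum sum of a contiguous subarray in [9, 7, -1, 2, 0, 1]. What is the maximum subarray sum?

Using Kadane's algorithm on [9, 7, -1, 2, 0, 1]:

Scanning through the array:
Position 1 (value 7): max_ending_here = 16, max_so_far = 16
Position 2 (value -1): max_ending_here = 15, max_so_far = 16
Position 3 (value 2): max_ending_here = 17, max_so_far = 17
Position 4 (value 0): max_ending_here = 17, max_so_far = 17
Position 5 (value 1): max_ending_here = 18, max_so_far = 18

Maximum subarray: [9, 7, -1, 2, 0, 1]
Maximum sum: 18

The maximum subarray is [9, 7, -1, 2, 0, 1] with sum 18. This subarray runs from index 0 to index 5.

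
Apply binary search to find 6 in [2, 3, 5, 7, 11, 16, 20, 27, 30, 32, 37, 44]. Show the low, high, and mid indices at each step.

Binary search for 6 in [2, 3, 5, 7, 11, 16, 20, 27, 30, 32, 37, 44]:

lo=0, hi=11, mid=5, arr[mid]=16 -> 16 > 6, search left half
lo=0, hi=4, mid=2, arr[mid]=5 -> 5 < 6, search right half
lo=3, hi=4, mid=3, arr[mid]=7 -> 7 > 6, search left half
lo=3 > hi=2, target 6 not found

Binary search determines that 6 is not in the array after 3 comparisons. The search space was exhausted without finding the target.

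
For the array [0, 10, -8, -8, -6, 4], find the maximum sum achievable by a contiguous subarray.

Using Kadane's algorithm on [0, 10, -8, -8, -6, 4]:

Scanning through the array:
Position 1 (value 10): max_ending_here = 10, max_so_far = 10
Position 2 (value -8): max_ending_here = 2, max_so_far = 10
Position 3 (value -8): max_ending_here = -6, max_so_far = 10
Position 4 (value -6): max_ending_here = -6, max_so_far = 10
Position 5 (value 4): max_ending_here = 4, max_so_far = 10

Maximum subarray: [0, 10]
Maximum sum: 10

The maximum subarray is [0, 10] with sum 10. This subarray runs from index 0 to index 1.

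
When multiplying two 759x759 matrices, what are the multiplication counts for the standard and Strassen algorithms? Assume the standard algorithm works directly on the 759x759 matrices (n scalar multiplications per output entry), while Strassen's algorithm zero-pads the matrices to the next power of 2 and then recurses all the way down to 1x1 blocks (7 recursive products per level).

Matrix multiplication for 759x759 matrices:

Strassen's algorithm requires power-of-2 dimensions. Pad 759x759 to 1024x1024 (next power of 2).

Standard algorithm: 759^3 = 437245479 multiplications
Strassen's algorithm: 7^(log2(1024)) = 7^10 = 282475249 multiplications
Savings: 437245479 - 282475249 = 154770230 multiplications

Standard: 437245479 multiplications (759^3). Strassen: 282475249 multiplications (7^10, after padding to 1024x1024). Strassen reduces 8 recursive multiplications to 7 at each level.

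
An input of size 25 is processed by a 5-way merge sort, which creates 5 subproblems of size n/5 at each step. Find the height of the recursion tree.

For divide and conquer with division factor 5:

Problem sizes at each level:
Level 0: 25
Level 1: 5
Level 2: 1

The root is level 0 and the size-1 base case is level 2 (the tree spans levels 0 through 2, i.e. 3 levels counting the root), so the depth is the number of divisions: log_5(25) = 2

The recursion tree depth is log_5(25) = 2. At each level, the problem size is divided by 5, so it takes 2 divisions to reduce to a base case of size 1. The algorithm makes 5 recursive calls at each level.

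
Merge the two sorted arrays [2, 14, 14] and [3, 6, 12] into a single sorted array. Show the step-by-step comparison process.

Merging process:

Compare 2 vs 3: take 2 from left. Merged: [2]
Compare 14 vs 3: take 3 from right. Merged: [2, 3]
Compare 14 vs 6: take 6 from right. Merged: [2, 3, 6]
Compare 14 vs 12: take 12 from right. Merged: [2, 3, 6, 12]
Append remaining from left: [14, 14]. Merged: [2, 3, 6, 12, 14, 14]

Final merged array: [2, 3, 6, 12, 14, 14]
Total comparisons: 4

The merged array is [2, 3, 6, 12, 14, 14], requiring 4 comparisons. The merge step runs in O(n) time where n is the total number of elements.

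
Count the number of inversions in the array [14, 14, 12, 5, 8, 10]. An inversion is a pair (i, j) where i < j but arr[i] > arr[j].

Finding inversions in [14, 14, 12, 5, 8, 10]:

(0, 2): arr[0]=14 > arr[2]=12
(0, 3): arr[0]=14 > arr[3]=5
(0, 4): arr[0]=14 > arr[4]=8
(0, 5): arr[0]=14 > arr[5]=10
(1, 2): arr[1]=14 > arr[2]=12
(1, 3): arr[1]=14 > arr[3]=5
(1, 4): arr[1]=14 > arr[4]=8
(1, 5): arr[1]=14 > arr[5]=10
(2, 3): arr[2]=12 > arr[3]=5
(2, 4): arr[2]=12 > arr[4]=8
(2, 5): arr[2]=12 > arr[5]=10

Total inversions: 11

The array has 11 inversion(s): (0,2), (0,3), (0,4), (0,5), (1,2), (1,3), (1,4), (1,5), (2,3), (2,4), (2,5). Each pair (i,j) satisfies i < j and arr[i] > arr[j].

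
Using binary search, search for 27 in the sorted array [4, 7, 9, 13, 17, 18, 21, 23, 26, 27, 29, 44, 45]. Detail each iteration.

Binary search for 27 in [4, 7, 9, 13, 17, 18, 21, 23, 26, 27, 29, 44, 45]:

lo=0, hi=12, mid=6, arr[mid]=21 -> 21 < 27, search right half
lo=7, hi=12, mid=9, arr[mid]=27 -> Found target at index 9!

Binary search finds 27 at index 9 after 2 comparisons. The search repeatedly halves the search space by comparing with the middle element.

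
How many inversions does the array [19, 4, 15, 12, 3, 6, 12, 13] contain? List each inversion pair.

Finding inversions in [19, 4, 15, 12, 3, 6, 12, 13]:

(0, 1): arr[0]=19 > arr[1]=4
(0, 2): arr[0]=19 > arr[2]=15
(0, 3): arr[0]=19 > arr[3]=12
(0, 4): arr[0]=19 > arr[4]=3
(0, 5): arr[0]=19 > arr[5]=6
(0, 6): arr[0]=19 > arr[6]=12
(0, 7): arr[0]=19 > arr[7]=13
(1, 4): arr[1]=4 > arr[4]=3
(2, 3): arr[2]=15 > arr[3]=12
(2, 4): arr[2]=15 > arr[4]=3
(2, 5): arr[2]=15 > arr[5]=6
(2, 6): arr[2]=15 > arr[6]=12
(2, 7): arr[2]=15 > arr[7]=13
(3, 4): arr[3]=12 > arr[4]=3
(3, 5): arr[3]=12 > arr[5]=6

Total inversions: 15

The array has 15 inversion(s): (0,1), (0,2), (0,3), (0,4), (0,5), (0,6), (0,7), (1,4), (2,3), (2,4), (2,5), (2,6), (2,7), (3,4), (3,5). Each pair (i,j) satisfies i < j and arr[i] > arr[j].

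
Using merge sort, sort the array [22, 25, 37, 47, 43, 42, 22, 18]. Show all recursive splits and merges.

Merge sort trace:

Split: [22, 25, 37, 47, 43, 42, 22, 18] -> [22, 25, 37, 47] and [43, 42, 22, 18]
  Split: [22, 25, 37, 47] -> [22, 25] and [37, 47]
    Split: [22, 25] -> [22] and [25]
    Merge: [22] + [25] -> [22, 25]
    Split: [37, 47] -> [37] and [47]
    Merge: [37] + [47] -> [37, 47]
  Merge: [22, 25] + [37, 47] -> [22, 25, 37, 47]
  Split: [43, 42, 22, 18] -> [43, 42] and [22, 18]
    Split: [43, 42] -> [43] and [42]
    Merge: [43] + [42] -> [42, 43]
    Split: [22, 18] -> [22] and [18]
    Merge: [22] + [18] -> [18, 22]
  Merge: [42, 43] + [18, 22] -> [18, 22, 42, 43]
Merge: [22, 25, 37, 47] + [18, 22, 42, 43] -> [18, 22, 22, 25, 37, 42, 43, 47]

Final sorted array: [18, 22, 22, 25, 37, 42, 43, 47]

The merge sort proceeds by recursively splitting the array and merging sorted halves.
After all merges, the sorted array is [18, 22, 22, 25, 37, 42, 43, 47].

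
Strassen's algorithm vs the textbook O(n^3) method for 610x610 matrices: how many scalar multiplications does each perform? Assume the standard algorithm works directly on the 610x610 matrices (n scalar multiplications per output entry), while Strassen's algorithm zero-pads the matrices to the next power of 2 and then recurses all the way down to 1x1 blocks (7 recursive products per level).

Matrix multiplication for 610x610 matrices:

Strassen's algorithm requires power-of-2 dimensions. Pad 610x610 to 1024x1024 (next power of 2).

Standard algorithm: 610^3 = 226981000 multiplications
Strassen's algorithm: 7^(log2(1024)) = 7^10 = 282475249 multiplications
Difference: 226981000 - 282475249 = -55494249 (Strassen uses MORE here due to padding overhead — for small or just-over-power-of-2 n, padding can outweigh the per-level savings)

Standard: 226981000 multiplications (610^3). Strassen: 282475249 multiplications (7^10, after padding to 1024x1024). Strassen reduces 8 recursive multiplications to 7 at each level.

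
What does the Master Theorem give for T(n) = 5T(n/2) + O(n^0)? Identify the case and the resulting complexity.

Master Theorem for T(n) = 5T(n/2) + O(n^0):

a = 5, b = 2, c = 0
log_b(a) = log_2(5) = 2.3219

Case 1: c = 0 < log_2(5) = 2.3219
T(n) = O(n^(log_2 5))

For T(n) = 5T(n/2) + O(n^0): log_2(5) = 2.3219. This is Case 1 of the Master Theorem (c < log_b(a), work dominated by leaves), giving O(n^(log_2 5)).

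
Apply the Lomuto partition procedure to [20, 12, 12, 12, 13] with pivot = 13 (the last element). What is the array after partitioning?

Lomuto partition with pivot = 13:

Initial array: [20, 12, 12, 12, 13]

arr[0]=20 > 13: no swap
arr[1]=12 <= 13: swap with position 0, array becomes [12, 20, 12, 12, 13]
arr[2]=12 <= 13: swap with position 1, array becomes [12, 12, 20, 12, 13]
arr[3]=12 <= 13: swap with position 2, array becomes [12, 12, 12, 20, 13]

Place pivot at position 3: [12, 12, 12, 13, 20]
Pivot position: 3

After partitioning with pivot 13, the array becomes [12, 12, 12, 13, 20]. The pivot is placed at index 3. All elements to the left of the pivot are <= 13, and all elements to the right are > 13.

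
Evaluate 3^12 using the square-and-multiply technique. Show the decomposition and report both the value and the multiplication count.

Computing 3^12 by squaring (build up from 3^1; each line after the first costs one multiplication):

3^1 = 3
3^2 = (3^1)^2 = 3^2 = 9
3^3 = 3 * 3^2 = 3 * 9 = 27
3^6 = (3^3)^2 = 27^2 = 729
3^12 = (3^6)^2 = 729^2 = 531441

Result: 531441
Multiplications needed: 4 (4 lines after 3^1)

3^12 = 531441. Using exponentiation by squaring, this requires 4 multiplications. The key idea: if the exponent is even, square the half-power; if odd, multiply by the base once.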